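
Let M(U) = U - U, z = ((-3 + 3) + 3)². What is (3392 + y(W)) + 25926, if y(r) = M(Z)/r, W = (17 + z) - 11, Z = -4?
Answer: 29318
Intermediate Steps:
z = 9 (z = (0 + 3)² = 3² = 9)
W = 15 (W = (17 + 9) - 11 = 26 - 11 = 15)
M(U) = 0
y(r) = 0 (y(r) = 0/r = 0)
(3392 + y(W)) + 25926 = (3392 + 0) + 25926 = 3392 + 25926 = 29318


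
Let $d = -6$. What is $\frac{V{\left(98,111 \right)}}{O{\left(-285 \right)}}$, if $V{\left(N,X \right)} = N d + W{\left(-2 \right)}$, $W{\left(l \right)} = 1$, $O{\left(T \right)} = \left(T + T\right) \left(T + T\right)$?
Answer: $- \frac{587}{324900} \approx -0.0018067$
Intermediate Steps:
$O{\left(T \right)} = 4 T^{2}$ ($O{\left(T \right)} = 2 T 2 T = 4 T^{2}$)
$V{\left(N,X \right)} = 1 - 6 N$ ($V{\left(N,X \right)} = N \left(-6\right) + 1 = - 6 N + 1 = 1 - 6 N$)
$\frac{V{\left(98,111 \right)}}{O{\left(-285 \right)}} = \frac{1 - 588}{4 \left(-285\right)^{2}} = \frac{1 - 588}{4 \cdot 81225} = - \frac{587}{324900}$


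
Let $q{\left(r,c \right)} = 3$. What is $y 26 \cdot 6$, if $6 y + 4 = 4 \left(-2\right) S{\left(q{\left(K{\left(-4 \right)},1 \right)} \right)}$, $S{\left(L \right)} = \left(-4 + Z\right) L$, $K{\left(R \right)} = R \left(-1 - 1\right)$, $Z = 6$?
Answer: $-1352$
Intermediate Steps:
$K{\left(R \right)} = - 2 R$ ($K{\left(R \right)} = R \left(-2\right) = - 2 R$)
$S{\left(L \right)} = 2 L$ ($S{\left(L \right)} = \left(-4 + 6\right) L = 2 L$)
$y = - \frac{26}{3}$ ($y = - \frac{2}{3} + \frac{4 \left(-2\right) 2 \cdot 3}{6} = - \frac{2}{3} + \frac{\left(-8\right) 6}{6} = - \frac{2}{3} + \frac{1}{6} \left(-48\right) = - \frac{2}{3} - 8 = - \frac{26}{3} \approx -8.6667$)
$y 26 \cdot 6 = \left(- \frac{26}{3}\right) 26 \cdot 6 = \left(- \frac{676}{3}\right) 6 = -1352$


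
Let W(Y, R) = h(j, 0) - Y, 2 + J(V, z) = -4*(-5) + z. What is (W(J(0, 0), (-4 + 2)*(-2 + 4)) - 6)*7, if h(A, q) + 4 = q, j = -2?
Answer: -196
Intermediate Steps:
h(A, q) = -4 + q
J(V, z) = 18 + z (J(V, z) = -2 + (-4*(-5) + z) = -2 + (20 + z) = 18 + z)
W(Y, R) = -4 - Y (W(Y, R) = (-4 + 0) - Y = -4 - Y)
(W(J(0, 0), (-4 + 2)*(-2 + 4)) - 6)*7 = ((-4 - (18 + 0)) - 6)*7 = ((-4 - 1*18) - 6)*7 = ((-4 - 18) - 6)*7 = (-22 - 6)*7 = -28*7 = -196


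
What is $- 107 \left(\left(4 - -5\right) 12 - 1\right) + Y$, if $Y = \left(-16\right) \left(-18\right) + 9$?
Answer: $-11152$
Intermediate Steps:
$Y = 297$ ($Y = 288 + 9 = 297$)
$- 107 \left(\left(4 - -5\right) 12 - 1\right) + Y = - 107 \left(\left(4 - -5\right) 12 - 1\right) + 297 = - 107 \left(\left(4 + 5\right) 12 - 1\right) + 297 = - 107 \left(9 \cdot 12 - 1\right) + 297 = - 107 \left(108 - 1\right) + 297 = \left(-107\right) 107 + 297 = -11449 + 297 = -11152$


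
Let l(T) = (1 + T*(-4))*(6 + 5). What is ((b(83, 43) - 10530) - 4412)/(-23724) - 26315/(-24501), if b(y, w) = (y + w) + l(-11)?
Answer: 325058627/193753908 ≈ 1.6777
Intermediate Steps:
l(T) = 11 - 44*T (l(T) = (1 - 4*T)*11 = 11 - 44*T)
b(y, w) = 495 + w + y (b(y, w) = (y + w) + (11 - 44*(-11)) = (w + y) + (11 + 484) = (w + y) + 495 = 495 + w + y)
((b(83, 43) - 10530) - 4412)/(-23724) - 26315/(-24501) = (((495 + 43 + 83) - 10530) - 4412)/(-23724) - 26315/(-24501) = ((621 - 10530) - 4412)*(-1/23724) - 26315*(-1/24501) = (-9909 - 4412)*(-1/23724) + 26315/24501 = -14321*(-1/23724) + 26315/24501 = 14321/23724 + 26315/24501 = 325058627/193753908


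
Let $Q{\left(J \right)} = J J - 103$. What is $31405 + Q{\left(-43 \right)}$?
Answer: $33151$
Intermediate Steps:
$Q{\left(J \right)} = -103 + J^{2}$ ($Q{\left(J \right)} = J^{2} - 103 = -103 + J^{2}$)
$31405 + Q{\left(-43 \right)} = 31405 - \left(103 - \left(-43\right)^{2}\right) = 31405 + \left(-103 + 1849\right) = 31405 + 1746 = 33151$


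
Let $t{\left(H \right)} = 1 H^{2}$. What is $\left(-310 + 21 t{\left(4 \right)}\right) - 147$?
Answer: $-121$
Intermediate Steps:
$t{\left(H \right)} = H^{2}$
$\left(-310 + 21 t{\left(4 \right)}\right) - 147 = \left(-310 + 21 \cdot 4^{2}\right) - 147 = \left(-310 + 21 \cdot 16\right) - 147 = \left(-310 + 336\right) - 147 = 26 - 147 = -121$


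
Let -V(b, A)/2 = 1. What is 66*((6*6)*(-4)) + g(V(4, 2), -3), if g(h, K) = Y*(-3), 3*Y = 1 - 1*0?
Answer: -9505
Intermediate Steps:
Y = ⅓ (Y = (1 - 1*0)/3 = (1 + 0)/3 = (⅓)*1 = ⅓ ≈ 0.33333)
V(b, A) = -2 (V(b, A) = -2*1 = -2)
g(h, K) = -1 (g(h, K) = (⅓)*(-3) = -1)
66*((6*6)*(-4)) + g(V(4, 2), -3) = 66*((6*6)*(-4)) - 1 = 66*(36*(-4)) - 1 = 66*(-144) - 1 = -9504 - 1 = -9505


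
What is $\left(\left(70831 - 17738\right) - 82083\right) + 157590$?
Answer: $128600$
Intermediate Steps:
$\left(\left(70831 - 17738\right) - 82083\right) + 157590 = \left(53093 - 82083\right) + 157590 = -28990 + 157590 = 128600$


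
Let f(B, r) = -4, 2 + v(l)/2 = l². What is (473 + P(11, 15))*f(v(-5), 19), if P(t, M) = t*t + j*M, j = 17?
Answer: -3396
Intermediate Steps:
v(l) = -4 + 2*l²
P(t, M) = t² + 17*M (P(t, M) = t*t + 17*M = t² + 17*M)
(473 + P(11, 15))*f(v(-5), 19) = (473 + (11² + 17*15))*(-4) = (473 + (121 + 255))*(-4) = (473 + 376)*(-4) = 849*(-4) = -3396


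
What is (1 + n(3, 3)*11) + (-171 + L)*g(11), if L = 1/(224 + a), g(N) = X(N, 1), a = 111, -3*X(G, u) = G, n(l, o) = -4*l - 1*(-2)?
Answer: 520579/1005 ≈ 517.99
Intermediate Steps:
n(l, o) = 2 - 4*l (n(l, o) = -4*l + 2 = 2 - 4*l)
X(G, u) = -G/3
g(N) = -N/3
L = 1/335 (L = 1/(224 + 111) = 1/335 ≈ 0.0029851)
(1 + n(3, 3)*11) + (-171 + L)*g(11) = (1 + (2 - 4*3)*11) + (-171 + 1/335)*(-⅓*11) = (1 + (2 - 12)*11) - 57284/335*(-11/3) = (1 - 10*11) + 630124/1005 = (1 - 110) + 630124/1005 = -109 + 630124/1005 = 520579/1005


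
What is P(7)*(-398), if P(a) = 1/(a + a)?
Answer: -199/7 ≈ -28.429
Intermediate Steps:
P(a) = 1/(2*a)
P(7)*(-398) = ((1/2)/7)*(-398) = ((1/2)*(1/7))*(-398) = (1/14)*(-398) = -199/7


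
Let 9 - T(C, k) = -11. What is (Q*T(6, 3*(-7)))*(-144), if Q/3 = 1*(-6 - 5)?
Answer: 95040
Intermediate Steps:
T(C, k) = 20 (T(C, k) = 9 - 1*(-11) = 9 + 11 = 20)
Q = -33 (Q = 3*(1*(-6 - 5)) = 3*(1*(-11)) = 3*(-11) = -33)
(Q*T(6, 3*(-7)))*(-144) = -33*20*(-144) = -660*(-144) = 95040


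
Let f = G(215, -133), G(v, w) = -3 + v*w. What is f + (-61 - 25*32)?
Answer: -29459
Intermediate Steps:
f = -28598 (f = -3 + 215*(-133) = -3 - 28595 = -28598)
f + (-61 - 25*32) = -28598 + (-61 - 25*32) = -28598 + (-61 - 800) = -28598 - 861 = -29459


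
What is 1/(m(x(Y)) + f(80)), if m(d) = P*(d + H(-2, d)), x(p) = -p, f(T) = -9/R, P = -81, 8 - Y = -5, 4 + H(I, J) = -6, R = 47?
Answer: 47/87552 ≈ 0.00053682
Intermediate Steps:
H(I, J) = -10 (H(I, J) = -4 - 6 = -10)
Y = 13 (Y = 8 - 1*(-5) = 8 + 5 = 13)
f(T) = -9/47
m(d) = 810 - 81*d (m(d) = -81*(d - 10) = -81*(-10 + d) = 810 - 81*d)
1/(m(x(Y)) + f(80)) = 1/((810 - (-81)*13) - 9/47) = 1/((810 - 81*(-13)) - 9/47) = 1/((810 + 1053) - 9/47) = 1/(1863 - 9/47) = 1/(87552/47) = 47/87552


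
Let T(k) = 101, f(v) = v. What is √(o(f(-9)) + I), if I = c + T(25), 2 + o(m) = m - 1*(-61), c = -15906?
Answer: I*√15755 ≈ 125.52*I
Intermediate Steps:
o(m) = 59 + m (o(m) = -2 + (m - 1*(-61)) = -2 + (m + 61) = -2 + (61 + m) = 59 + m)
I = -15805 (I = -15906 + 101 = -15805)
√(o(f(-9)) + I) = √((59 - 9) - 15805) = √(50 - 15805) = √(-15755) = I*√15755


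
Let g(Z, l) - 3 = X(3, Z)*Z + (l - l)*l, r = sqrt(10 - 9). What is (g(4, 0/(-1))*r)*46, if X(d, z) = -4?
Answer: -598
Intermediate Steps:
r = 1 (r = sqrt(1) = 1)
g(Z, l) = 3 - 4*Z (g(Z, l) = 3 + (-4*Z + (l - l)*l) = 3 + (-4*Z + 0*l) = 3 + (-4*Z + 0) = 3 - 4*Z)
(g(4, 0/(-1))*r)*46 = ((3 - 4*4)*1)*46 = ((3 - 16)*1)*46 = -13*1*46 = -13*46 = -598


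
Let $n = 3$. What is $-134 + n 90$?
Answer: $136$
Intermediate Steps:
$-134 + n 90 = -134 + 3 \cdot 90 = -134 + 270 = 136$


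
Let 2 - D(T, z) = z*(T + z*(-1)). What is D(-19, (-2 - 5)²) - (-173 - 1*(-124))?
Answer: 3383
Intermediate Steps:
D(T, z) = 2 - z*(T - z) (D(T, z) = 2 - z*(T + z*(-1)) = 2 - z*(T - z))
D(-19, (-2 - 5)²) - (-173 - 1*(-124)) = (2 + ((-2 - 5)²)² - 1*(-19)*(-2 - 5)²) - (-173 - 1*(-124)) = (2 + ((-7)²)² - 1*(-19)*(-7)²) - (-173 + 124) = (2 + 49² - 1*(-19)*49) - 1*(-49) = (2 + 2401 + 931) + 49 = 3334 + 49 = 3383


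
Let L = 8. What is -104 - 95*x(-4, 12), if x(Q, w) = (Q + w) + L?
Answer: -1624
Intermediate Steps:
x(Q, w) = 8 + Q + w (x(Q, w) = (Q + w) + 8 = 8 + Q + w)
-104 - 95*x(-4, 12) = -104 - 95*(8 - 4 + 12) = -104 - 95*16 = -104 - 1520 = -1624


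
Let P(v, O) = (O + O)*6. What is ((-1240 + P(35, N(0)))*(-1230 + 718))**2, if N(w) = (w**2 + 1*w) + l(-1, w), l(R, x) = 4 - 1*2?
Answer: 387620798464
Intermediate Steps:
l(R, x) = 2 (l(R, x) = 4 - 2 = 2)
N(w) = 2 + w + w**2 (N(w) = (w**2 + 1*w) + 2 = (w**2 + w) + 2 = (w + w**2) + 2 = 2 + w + w**2)
P(v, O) = 12*O (P(v, O) = (2*O)*6 = 12*O)
((-1240 + P(35, N(0)))*(-1230 + 718))**2 = ((-1240 + 12*(2 + 0 + 0**2))*(-1230 + 718))**2 = ((-1240 + 12*(2 + 0 + 0))*(-512))**2 = ((-1240 + 12*2)*(-512))**2 = ((-1240 + 24)*(-512))**2 = (-1216*(-512))**2 = 622592**2 = 387620798464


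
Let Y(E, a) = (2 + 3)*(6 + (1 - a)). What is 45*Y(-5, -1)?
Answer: 1800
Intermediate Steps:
Y(E, a) = 35 - 5*a (Y(E, a) = 5*(7 - a) = 35 - 5*a)
45*Y(-5, -1) = 45*(35 - 5*(-1)) = 45*(35 + 5) = 45*40 = 1800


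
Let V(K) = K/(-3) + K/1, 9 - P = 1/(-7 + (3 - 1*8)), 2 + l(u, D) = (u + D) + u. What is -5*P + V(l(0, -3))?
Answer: -195/4 ≈ -48.750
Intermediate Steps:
l(u, D) = -2 + D + 2*u (l(u, D) = -2 + ((u + D) + u) = -2 + ((D + u) + u) = -2 + (D + 2*u) = -2 + D + 2*u)
P = 109/12 (P = 9 - 1/(-7 + (3 - 1*8)) = 9 - 1/(-7 + (3 - 8)) = 9 - 1/(-7 - 5) = 9 - 1/(-12) = 9 - 1*(-1/12) = 9 + 1/12 = 109/12 ≈ 9.0833)
V(K) = 2*K/3 (V(K) = K*(-⅓) + K*1 = -K/3 + K = 2*K/3)
-5*P + V(l(0, -3)) = -5*109/12 + 2*(-2 - 3 + 2*0)/3 = -545/12 + 2*(-2 - 3 + 0)/3 = -545/12 + (⅔)*(-5) = -545/12 - 10/3 = -195/4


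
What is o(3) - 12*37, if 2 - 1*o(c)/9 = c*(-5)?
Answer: -291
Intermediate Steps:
o(c) = 18 + 45*c (o(c) = 18 - 9*c*(-5) = 18 - (-45)*c = 18 + 45*c)
o(3) - 12*37 = (18 + 45*3) - 12*37 = (18 + 135) - 444 = 153 - 444 = -291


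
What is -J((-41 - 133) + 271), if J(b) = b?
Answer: -97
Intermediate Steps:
-J((-41 - 133) + 271) = -((-41 - 133) + 271) = -(-174 + 271) = -1*97 = -97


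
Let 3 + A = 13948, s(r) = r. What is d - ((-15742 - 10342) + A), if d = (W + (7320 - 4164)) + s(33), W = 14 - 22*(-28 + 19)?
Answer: 15540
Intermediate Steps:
W = 212 (W = 14 - 22*(-9) = 14 + 198 = 212)
A = 13945 (A = -3 + 13948 = 13945)
d = 3401 (d = (212 + (7320 - 4164)) + 33 = (212 + 3156) + 33 = 3368 + 33 = 3401)
d - ((-15742 - 10342) + A) = 3401 - ((-15742 - 10342) + 13945) = 3401 - (-26084 + 13945) = 3401 - 1*(-12139) = 3401 + 12139 = 15540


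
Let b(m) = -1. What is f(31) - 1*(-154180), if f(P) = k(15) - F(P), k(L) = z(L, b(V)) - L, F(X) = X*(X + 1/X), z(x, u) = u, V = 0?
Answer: 153202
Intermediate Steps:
k(L) = -1 - L
f(P) = -17 - P² (f(P) = (-1 - 1*15) - (1 + P²) = (-1 - 15) + (-1 - P²) = -16 + (-1 - P²) = -17 - P²)
f(31) - 1*(-154180) = (-17 - 1*31²) - 1*(-154180) = (-17 - 1*961) + 154180 = (-17 - 961) + 154180 = -978 + 154180 = 153202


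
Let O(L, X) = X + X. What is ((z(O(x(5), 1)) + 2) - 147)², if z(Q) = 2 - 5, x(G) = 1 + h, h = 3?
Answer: 21904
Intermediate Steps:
x(G) = 4 (x(G) = 1 + 3 = 4)
O(L, X) = 2*X
z(Q) = -3
((z(O(x(5), 1)) + 2) - 147)² = ((-3 + 2) - 147)² = (-1 - 147)² = (-148)² = 21904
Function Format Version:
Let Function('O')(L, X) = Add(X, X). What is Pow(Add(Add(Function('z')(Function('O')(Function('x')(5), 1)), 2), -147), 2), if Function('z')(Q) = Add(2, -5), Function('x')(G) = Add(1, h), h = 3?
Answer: 21904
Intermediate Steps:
Function('x')(G) = 4 (Function('x')(G) = Add(1, 3) = 4)
Function('O')(L, X) = Mul(2, X)
Function('z')(Q) = -3
Pow(Add(Add(Function('z')(Function('O')(Function('x')(5), 1)), 2), -147), 2) = Pow(Add(Add(-3, 2), -147), 2) = Pow(Add(-1, -147), 2) = Pow(-148, 2) = 21904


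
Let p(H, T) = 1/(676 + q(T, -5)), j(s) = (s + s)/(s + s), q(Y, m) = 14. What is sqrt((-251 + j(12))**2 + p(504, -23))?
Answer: sqrt(29756250690)/690 ≈ 250.00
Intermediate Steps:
j(s) = 1 (j(s) = (2*s)/((2*s)) = (2*s)*(1/(2*s)) = 1)
p(H, T) = 1/690 (p(H, T) = 1/(676 + 14) = 1/690)
sqrt((-251 + j(12))**2 + p(504, -23)) = sqrt((-251 + 1)**2 + 1/690) = sqrt((-250)**2 + 1/690) = sqrt(62500 + 1/690) = sqrt(43125001/690) = sqrt(29756250690)/690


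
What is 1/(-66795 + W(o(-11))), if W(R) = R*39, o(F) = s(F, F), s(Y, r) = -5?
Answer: -1/66990 ≈ -1.4928e-5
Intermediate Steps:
o(F) = -5
W(R) = 39*R
1/(-66795 + W(o(-11))) = 1/(-66795 + 39*(-5)) = 1/(-66795 - 195) = 1/(-66990) = -1/66990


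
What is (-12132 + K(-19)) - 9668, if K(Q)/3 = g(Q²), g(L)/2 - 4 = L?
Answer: -19610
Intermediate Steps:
g(L) = 8 + 2*L
K(Q) = 24 + 6*Q² (K(Q) = 3*(8 + 2*Q²) = 24 + 6*Q²)
(-12132 + K(-19)) - 9668 = (-12132 + (24 + 6*(-19)²)) - 9668 = (-12132 + (24 + 6*361)) - 9668 = (-12132 + (24 + 2166)) - 9668 = (-12132 + 2190) - 9668 = -9942 - 9668 = -19610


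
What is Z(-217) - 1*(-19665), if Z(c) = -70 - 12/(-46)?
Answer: 450691/23 ≈ 19595.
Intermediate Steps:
Z(c) = -1604/23 (Z(c) = -70 - 12*(-1)/46 = -70 - 1*(-6/23) = -70 + 6/23 = -1604/23)
Z(-217) - 1*(-19665) = -1604/23 - 1*(-19665) = -1604/23 + 19665 = 450691/23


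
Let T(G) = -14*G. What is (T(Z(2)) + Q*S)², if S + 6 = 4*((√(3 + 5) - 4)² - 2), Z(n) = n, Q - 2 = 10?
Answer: 2093584 - 1468416*√2 ≈ 16930.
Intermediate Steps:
Q = 12 (Q = 2 + 10 = 12)
S = -14 + 4*(-4 + 2*√2)² (S = -6 + 4*((√(3 + 5) - 4)² - 2) = -6 + 4*((√8 - 4)² - 2) = -6 + 4*((2*√2 - 4)² - 2) = -6 + 4*((-4 + 2*√2)² - 2) = -6 + 4*(-2 + (-4 + 2*√2)²) = -6 + (-8 + 4*(-4 + 2*√2)²) = -14 + 4*(-4 + 2*√2)² ≈ -8.5097)
(T(Z(2)) + Q*S)² = (-14*2 + 12*(82 - 64*√2))² = (-28 + (984 - 768*√2))² = (956 - 768*√2)²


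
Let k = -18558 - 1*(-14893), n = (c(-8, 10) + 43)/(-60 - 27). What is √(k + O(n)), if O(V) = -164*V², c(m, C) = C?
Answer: I*√28201061/87 ≈ 61.04*I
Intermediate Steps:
n = -53/87 (n = (10 + 43)/(-60 - 27) = 53/(-87) = 53*(-1/87) = -53/87 ≈ -0.60920)
k = -3665 (k = -18558 + 14893 = -3665)
√(k + O(n)) = √(-3665 - 164*(-53/87)²) = √(-3665 - 164*2809/7569) = √(-3665 - 460676/7569) = √(-28201061/7569) = I*√28201061/87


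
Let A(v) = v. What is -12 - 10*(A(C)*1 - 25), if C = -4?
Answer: 278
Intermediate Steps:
-12 - 10*(A(C)*1 - 25) = -12 - 10*(-4*1 - 25) = -12 - 10*(-4 - 25) = -12 - 10*(-29) = -12 + 290 = 278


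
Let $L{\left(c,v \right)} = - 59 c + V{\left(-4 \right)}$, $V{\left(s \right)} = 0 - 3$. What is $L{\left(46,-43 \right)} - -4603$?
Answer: $1886$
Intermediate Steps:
$V{\left(s \right)} = -3$ ($V{\left(s \right)} = 0 - 3 = -3$)
$L{\left(c,v \right)} = -3 - 59 c$ ($L{\left(c,v \right)} = - 59 c - 3 = -3 - 59 c$)
$L{\left(46,-43 \right)} - -4603 = \left(-3 - 2714\right) - -4603 = \left(-3 - 2714\right) + 4603 = -2717 + 4603 = 1886$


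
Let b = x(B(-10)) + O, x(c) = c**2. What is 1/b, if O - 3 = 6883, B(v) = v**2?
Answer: 1/16886 ≈ 5.9221e-5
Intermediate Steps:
O = 6886 (O = 3 + 6883 = 6886)
b = 16886 (b = ((-10)**2)**2 + 6886 = 100**2 + 6886 = 10000 + 6886 = 16886)
1/b = 1/16886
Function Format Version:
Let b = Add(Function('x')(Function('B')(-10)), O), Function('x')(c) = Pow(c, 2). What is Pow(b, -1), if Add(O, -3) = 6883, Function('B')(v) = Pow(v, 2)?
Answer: Rational(1, 16886) ≈ 5.9221e-5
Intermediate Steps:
O = 6886 (O = Add(3, 6883) = 6886)
b = 16886 (b = Add(Pow(Pow(-10, 2), 2), 6886) = Add(Pow(100, 2), 6886) = Add(10000, 6886) = 16886)
Pow(b, -1) = Pow(16886, -1) = Rational(1, 16886)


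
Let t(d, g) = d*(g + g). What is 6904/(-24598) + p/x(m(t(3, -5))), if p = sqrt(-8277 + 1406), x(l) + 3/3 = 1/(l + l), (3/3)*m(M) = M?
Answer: -3452/12299 - 60*I*sqrt(6871)/61 ≈ -0.28067 - 81.533*I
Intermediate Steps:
t(d, g) = 2*d*g (t(d, g) = d*(2*g) = 2*d*g)
m(M) = M
x(l) = -1 + 1/(2*l) (x(l) = -1 + 1/(l + l) = -1 + 1/(2*l))
p = I*sqrt(6871) (p = sqrt(-6871) = I*sqrt(6871) ≈ 82.891*I)
6904/(-24598) + p/x(m(t(3, -5))) = 6904/(-24598) + (I*sqrt(6871))/(((1/2 - 2*3*(-5))/((2*3*(-5))))) = 6904*(-1/24598) + (I*sqrt(6871))/(((1/2 - 1*(-30))/(-30))) = -3452/12299 + (I*sqrt(6871))/((-(1/2 + 30)/30)) = -3452/12299 + (I*sqrt(6871))/((-1/30*61/2)) = -3452/12299 + (I*sqrt(6871))/(-61/60) = -3452/12299 + (I*sqrt(6871))*(-60/61) = -3452/12299 - 60*I*sqrt(6871)/61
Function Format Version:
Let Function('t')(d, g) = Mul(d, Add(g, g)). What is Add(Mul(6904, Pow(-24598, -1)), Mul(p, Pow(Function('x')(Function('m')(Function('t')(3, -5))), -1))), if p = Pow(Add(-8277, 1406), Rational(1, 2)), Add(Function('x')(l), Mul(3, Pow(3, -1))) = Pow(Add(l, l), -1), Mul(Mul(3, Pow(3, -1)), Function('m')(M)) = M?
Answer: Add(Rational(-3452, 12299), Mul(Rational(-60, 61), I, Pow(6871, Rational(1, 2)))) ≈ Add(-0.28067, Mul(-81.533, I))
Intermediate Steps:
Function('t')(d, g) = Mul(2, d, g) (Function('t')(d, g) = Mul(d, Mul(2, g)) = Mul(2, d, g))
Function('m')(M) = M
Function('x')(l) = Add(-1, Mul(Rational(1, 2), Pow(l, -1))) (Function('x')(l) = Add(-1, Pow(Add(l, l), -1)) = Add(-1, Pow(Mul(2, l), -1)) = Add(-1, Mul(Rational(1, 2), Pow(l, -1))))
p = Mul(I, Pow(6871, Rational(1, 2))) (p = Pow(-6871, Rational(1, 2)) = Mul(I, Pow(6871, Rational(1, 2))) ≈ Mul(82.891, I))
Add(Mul(6904, Pow(-24598, -1)), Mul(p, Pow(Function('x')(Function('m')(Function('t')(3, -5))), -1))) = Add(Mul(6904, Pow(-24598, -1)), Mul(Mul(I, Pow(6871, Rational(1, 2))), Pow(Mul(Pow(Mul(2, 3, -5), -1), Add(Rational(1, 2), Mul(-1, Mul(2, 3, -5)))), -1))) = Add(Mul(6904, Rational(-1, 24598)), Mul(Mul(I, Pow(6871, Rational(1, 2))), Pow(Mul(Pow(-30, -1), Add(Rational(1, 2), Mul(-1, -30))), -1))) = Add(Rational(-3452, 12299), Mul(Mul(I, Pow(6871, Rational(1, 2))), Pow(Mul(Rational(-1, 30), Add(Rational(1, 2), 30)), -1))) = Add(Rational(-3452, 12299), Mul(Mul(I, Pow(6871, Rational(1, 2))), Pow(Mul(Rational(-1, 30), Rational(61, 2)), -1))) = Add(Rational(-3452, 12299), Mul(Mul(I, Pow(6871, Rational(1, 2))), Pow(Rational(-61, 60), -1))) = Add(Rational(-3452, 12299), Mul(Mul(I, Pow(6871, Rational(1, 2))), Rational(-60, 61))) = Add(Rational(-3452, 12299), Mul(Rational(-60, 61), I, Pow(6871, Rational(1, 2))))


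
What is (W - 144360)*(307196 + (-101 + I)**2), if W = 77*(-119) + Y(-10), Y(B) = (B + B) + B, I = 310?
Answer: -53878215981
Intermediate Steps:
Y(B) = 3*B (Y(B) = 2*B + B = 3*B)
W = -9193 (W = 77*(-119) + 3*(-10) = -9163 - 30 = -9193)
(W - 144360)*(307196 + (-101 + I)**2) = (-9193 - 144360)*(307196 + (-101 + 310)**2) = -153553*(307196 + 209**2) = -153553*(307196 + 43681) = -153553*350877 = -53878215981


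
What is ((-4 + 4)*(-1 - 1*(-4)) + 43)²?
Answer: 1849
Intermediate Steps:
((-4 + 4)*(-1 - 1*(-4)) + 43)² = (0*(-1 + 4) + 43)² = (0*3 + 43)² = (0 + 43)² = 43² = 1849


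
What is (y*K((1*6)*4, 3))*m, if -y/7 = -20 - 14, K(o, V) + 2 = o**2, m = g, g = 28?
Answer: 3825136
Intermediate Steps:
m = 28
K(o, V) = -2 + o**2
y = 238 (y = -7*(-20 - 14) = -7*(-34) = 238)
(y*K((1*6)*4, 3))*m = (238*(-2 + ((1*6)*4)**2))*28 = (238*(-2 + (6*4)**2))*28 = (238*(-2 + 24**2))*28 = (238*(-2 + 576))*28 = (238*574)*28 = 136612*28 = 3825136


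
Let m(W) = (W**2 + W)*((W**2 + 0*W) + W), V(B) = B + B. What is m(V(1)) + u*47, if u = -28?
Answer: -1280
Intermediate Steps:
V(B) = 2*B
m(W) = (W + W**2)**2 (m(W) = (W + W**2)*((W**2 + 0) + W) = (W + W**2)*(W**2 + W) = (W + W**2)*(W + W**2) = (W + W**2)**2)
m(V(1)) + u*47 = (2*1)**2*(1 + 2*1)**2 - 28*47 = 2**2*(1 + 2)**2 - 1316 = 4*3**2 - 1316 = 4*9 - 1316 = 36 - 1316 = -1280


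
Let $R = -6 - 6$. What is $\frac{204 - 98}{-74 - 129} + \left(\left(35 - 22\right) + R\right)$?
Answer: $\frac{97}{203} \approx 0.47783$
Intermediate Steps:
$R = -12$ ($R = -6 - 6 = -12$)
$\frac{204 - 98}{-74 - 129} + \left(\left(35 - 22\right) + R\right) = \frac{204 - 98}{-74 - 129} + \left(\left(35 - 22\right) - 12\right) = \frac{106}{-203} + \left(13 - 12\right) = 106 \left(- \frac{1}{203}\right) + 1 = - \frac{106}{203} + 1 = \frac{97}{203}$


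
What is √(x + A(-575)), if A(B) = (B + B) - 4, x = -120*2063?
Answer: I*√248714 ≈ 498.71*I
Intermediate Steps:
x = -247560
A(B) = -4 + 2*B (A(B) = 2*B - 4 = -4 + 2*B)
√(x + A(-575)) = √(-247560 + (-4 + 2*(-575))) = √(-247560 + (-4 - 1150)) = √(-247560 - 1154) = √(-248714) = I*√248714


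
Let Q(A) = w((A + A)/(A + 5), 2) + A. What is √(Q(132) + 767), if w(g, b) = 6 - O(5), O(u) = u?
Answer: 30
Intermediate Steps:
w(g, b) = 1 (w(g, b) = 6 - 1*5 = 6 - 5 = 1)
Q(A) = 1 + A
√(Q(132) + 767) = √((1 + 132) + 767) = √(133 + 767) = √900 = 30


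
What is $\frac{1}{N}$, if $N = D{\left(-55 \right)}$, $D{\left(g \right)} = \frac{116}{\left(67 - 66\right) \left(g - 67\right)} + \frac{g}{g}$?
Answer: $\frac{61}{3} \approx 20.333$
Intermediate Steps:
$D{\left(g \right)} = 1 + \frac{116}{-67 + g}$ ($D{\left(g \right)} = \frac{116}{1 \left(-67 + g\right)} + 1 = \frac{116}{-67 + g} + 1 = 1 + \frac{116}{-67 + g}$)
$N = \frac{3}{61}$ ($N = \frac{49 - 55}{-67 - 55} = \frac{1}{-122} \left(-6\right) = \left(- \frac{1}{122}\right) \left(-6\right) = \frac{3}{61} \approx 0.04918$)
$\frac{1}{N} = \frac{1}{\frac{3}{61}} = \frac{61}{3}$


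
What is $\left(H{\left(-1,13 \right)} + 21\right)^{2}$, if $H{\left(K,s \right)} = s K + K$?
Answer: $49$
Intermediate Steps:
$H{\left(K,s \right)} = K + K s$ ($H{\left(K,s \right)} = K s + K = K + K s$)
$\left(H{\left(-1,13 \right)} + 21\right)^{2} = \left(- (1 + 13) + 21\right)^{2} = \left(\left(-1\right) 14 + 21\right)^{2} = \left(-14 + 21\right)^{2} = 7^{2} = 49$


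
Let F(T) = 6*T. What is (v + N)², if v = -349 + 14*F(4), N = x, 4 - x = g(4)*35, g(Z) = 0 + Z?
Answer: 22201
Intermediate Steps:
g(Z) = Z
x = -136 (x = 4 - 4*35 = 4 - 1*140 = 4 - 140 = -136)
N = -136
v = -13 (v = -349 + 14*(6*4) = -349 + 14*24 = -349 + 336 = -13)
(v + N)² = (-13 - 136)² = (-149)² = 22201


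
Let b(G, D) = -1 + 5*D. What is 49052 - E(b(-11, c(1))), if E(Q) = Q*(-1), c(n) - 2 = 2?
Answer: 49071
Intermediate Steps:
c(n) = 4 (c(n) = 2 + 2 = 4)
E(Q) = -Q
49052 - E(b(-11, c(1))) = 49052 - (-1)*(-1 + 5*4) = 49052 - (-1)*(-1 + 20) = 49052 - (-1)*19 = 49052 - 1*(-19) = 49052 + 19 = 49071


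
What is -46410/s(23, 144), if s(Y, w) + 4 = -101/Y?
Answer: 1067430/193 ≈ 5530.7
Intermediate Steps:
s(Y, w) = -4 - 101/Y
-46410/s(23, 144) = -46410/(-4 - 101/23) = -46410/(-193/23) = -46410*(-23/193) = 1067430/193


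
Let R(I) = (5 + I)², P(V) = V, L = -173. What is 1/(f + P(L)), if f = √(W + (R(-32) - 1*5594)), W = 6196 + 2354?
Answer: -173/26244 - √3685/26244 ≈ -0.0089051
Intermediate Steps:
W = 8550
f = √3685 (f = √(8550 + ((5 - 32)² - 1*5594)) = √(8550 + ((-27)² - 5594)) = √(8550 + (729 - 5594)) = √(8550 - 4865) = √3685 ≈ 60.704)
1/(f + P(L)) = 1/(√3685 - 173) = 1/(-173 + √3685)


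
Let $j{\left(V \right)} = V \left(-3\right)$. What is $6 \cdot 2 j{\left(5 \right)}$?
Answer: $-180$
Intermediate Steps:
$j{\left(V \right)} = - 3 V$
$6 \cdot 2 j{\left(5 \right)} = 6 \cdot 2 \left(\left(-3\right) 5\right) = 12 \left(-15\right) = -180$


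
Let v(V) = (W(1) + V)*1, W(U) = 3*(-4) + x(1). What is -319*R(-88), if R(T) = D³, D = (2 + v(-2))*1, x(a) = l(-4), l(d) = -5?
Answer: 1567247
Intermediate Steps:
x(a) = -5
W(U) = -17 (W(U) = 3*(-4) - 5 = -12 - 5 = -17)
v(V) = -17 + V (v(V) = (-17 + V)*1 = -17 + V)
D = -17 (D = (2 + (-17 - 2))*1 = (2 - 19)*1 = -17*1 = -17)
R(T) = -4913 (R(T) = (-17)³ = -4913)
-319*R(-88) = -319*(-4913) = 1567247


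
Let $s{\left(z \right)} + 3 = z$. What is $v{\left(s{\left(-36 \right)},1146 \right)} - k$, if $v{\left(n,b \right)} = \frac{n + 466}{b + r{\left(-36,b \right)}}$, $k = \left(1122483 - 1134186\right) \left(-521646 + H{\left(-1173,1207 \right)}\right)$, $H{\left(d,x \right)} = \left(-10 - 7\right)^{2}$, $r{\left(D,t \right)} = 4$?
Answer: $- \frac{7016657116223}{1150} \approx -6.1014 \cdot 10^{9}$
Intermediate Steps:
$H{\left(d,x \right)} = 289$ ($H{\left(d,x \right)} = \left(-17\right)^{2} = 289$)
$s{\left(z \right)} = -3 + z$
$k = 6101440971$ ($k = \left(1122483 - 1134186\right) \left(-521646 + 289\right) = \left(-11703\right) \left(-521357\right) = 6101440971$)
$v{\left(n,b \right)} = \frac{466 + n}{4 + b}$ ($v{\left(n,b \right)} = \frac{n + 466}{b + 4} = \frac{466 + n}{4 + b}$)
$v{\left(s{\left(-36 \right)},1146 \right)} - k = \frac{466 - 39}{4 + 1146} - 6101440971 = \frac{466 - 39}{1150} - 6101440971 = \frac{1}{1150} \cdot 427 - 6101440971 = \frac{427}{1150} - 6101440971 = - \frac{7016657116223}{1150}$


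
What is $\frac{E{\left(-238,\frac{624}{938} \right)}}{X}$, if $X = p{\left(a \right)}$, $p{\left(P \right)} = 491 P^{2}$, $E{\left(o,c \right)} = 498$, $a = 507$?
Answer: $\frac{166}{42070353} \approx 3.9458 \cdot 10^{-6}$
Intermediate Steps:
$X = 126211059$ ($X = 491 \cdot 507^{2} = 491 \cdot 257049 = 126211059$)
$\frac{E{\left(-238,\frac{624}{938} \right)}}{X} = \frac{498}{126211059} = 498 \cdot \frac{1}{126211059} = \frac{166}{42070353}$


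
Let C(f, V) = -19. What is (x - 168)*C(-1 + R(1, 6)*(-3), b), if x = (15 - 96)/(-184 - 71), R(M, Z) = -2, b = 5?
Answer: 270807/85 ≈ 3186.0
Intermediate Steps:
x = 27/85 (x = -81/(-255) = -81*(-1/255) = 27/85 ≈ 0.31765)
(x - 168)*C(-1 + R(1, 6)*(-3), b) = (27/85 - 168)*(-19) = -14253/85*(-19) = 270807/85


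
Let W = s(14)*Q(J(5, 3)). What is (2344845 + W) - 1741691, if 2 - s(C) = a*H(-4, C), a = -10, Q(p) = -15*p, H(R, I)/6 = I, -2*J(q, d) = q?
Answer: 634729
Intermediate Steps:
J(q, d) = -q/2
H(R, I) = 6*I
s(C) = 2 + 60*C (s(C) = 2 - (-10)*6*C = 2 - (-60)*C = 2 + 60*C)
W = 31575 (W = (2 + 60*14)*(-(-15)*5/2) = (2 + 840)*(-15*(-5/2)) = 842*(75/2) = 31575)
(2344845 + W) - 1741691 = (2344845 + 31575) - 1741691 = 2376420 - 1741691 = 634729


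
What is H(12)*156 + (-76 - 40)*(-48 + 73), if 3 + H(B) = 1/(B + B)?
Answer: -6723/2 ≈ -3361.5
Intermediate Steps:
H(B) = -3 + 1/(2*B) (H(B) = -3 + 1/(B + B) = -3 + 1/(2*B))
H(12)*156 + (-76 - 40)*(-48 + 73) = (-3 + (1/2)/12)*156 + (-76 - 40)*(-48 + 73) = (-3 + (1/2)*(1/12))*156 - 116*25 = (-3 + 1/24)*156 - 2900 = -71/24*156 - 2900 = -923/2 - 2900 = -6723/2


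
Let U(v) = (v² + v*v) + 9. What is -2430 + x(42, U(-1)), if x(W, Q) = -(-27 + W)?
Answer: -2445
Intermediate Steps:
U(v) = 9 + 2*v² (U(v) = (v² + v²) + 9 = 2*v² + 9 = 9 + 2*v²)
x(W, Q) = 27 - W
-2430 + x(42, U(-1)) = -2430 + (27 - 1*42) = -2430 + (27 - 42) = -2430 - 15 = -2445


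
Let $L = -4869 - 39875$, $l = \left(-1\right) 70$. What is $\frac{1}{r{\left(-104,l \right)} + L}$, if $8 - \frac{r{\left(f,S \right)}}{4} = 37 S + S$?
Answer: $- \frac{1}{34072} \approx -2.935 \cdot 10^{-5}$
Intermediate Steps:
$l = -70$
$r{\left(f,S \right)} = 32 - 152 S$ ($r{\left(f,S \right)} = 32 - 4 \left(37 S + S\right) = 32 - 4 \cdot 38 S = 32 - 152 S$)
$L = -44744$ ($L = -4869 - 39875 = -44744$)
$\frac{1}{r{\left(-104,l \right)} + L} = \frac{1}{\left(32 - -10640\right) - 44744} = \frac{1}{\left(32 + 10640\right) - 44744} = \frac{1}{10672 - 44744} = \frac{1}{-34072} = - \frac{1}{34072}$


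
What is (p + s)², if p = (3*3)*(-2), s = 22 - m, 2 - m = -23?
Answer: 441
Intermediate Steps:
m = 25 (m = 2 - 1*(-23) = 2 + 23 = 25)
s = -3 (s = 22 - 1*25 = 22 - 25 = -3)
p = -18 (p = 9*(-2) = -18)
(p + s)² = (-18 - 3)² = (-21)² = 441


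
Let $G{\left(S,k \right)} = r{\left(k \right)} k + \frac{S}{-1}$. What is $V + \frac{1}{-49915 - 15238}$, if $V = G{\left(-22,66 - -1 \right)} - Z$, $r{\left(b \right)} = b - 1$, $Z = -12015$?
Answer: $\frac{1072353226}{65153} \approx 16459.0$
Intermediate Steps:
$r{\left(b \right)} = -1 + b$
$G{\left(S,k \right)} = - S + k \left(-1 + k\right)$ ($G{\left(S,k \right)} = \left(-1 + k\right) k + \frac{S}{-1} = k \left(-1 + k\right) + S \left(-1\right) = k \left(-1 + k\right) - S = - S + k \left(-1 + k\right)$)
$V = 16459$ ($V = \left(\left(-1\right) \left(-22\right) + \left(66 - -1\right) \left(-1 + \left(66 - -1\right)\right)\right) - -12015 = \left(22 + \left(66 + 1\right) \left(-1 + \left(66 + 1\right)\right)\right) + 12015 = \left(22 + 67 \left(-1 + 67\right)\right) + 12015 = \left(22 + 67 \cdot 66\right) + 12015 = \left(22 + 4422\right) + 12015 = 4444 + 12015 = 16459$)
$V + \frac{1}{-49915 - 15238} = 16459 + \frac{1}{-49915 - 15238} = 16459 + \frac{1}{-65153} = 16459 - \frac{1}{65153} = \frac{1072353226}{65153}$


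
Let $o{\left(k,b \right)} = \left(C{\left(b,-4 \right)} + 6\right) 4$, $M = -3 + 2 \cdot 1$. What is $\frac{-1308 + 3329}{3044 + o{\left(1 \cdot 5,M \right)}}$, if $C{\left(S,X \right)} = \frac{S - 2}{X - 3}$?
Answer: $\frac{14147}{21488} \approx 0.65837$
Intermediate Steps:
$M = -1$ ($M = -3 + 2 = -1$)
$C{\left(S,X \right)} = \frac{-2 + S}{-3 + X}$
$o{\left(k,b \right)} = \frac{176}{7} - \frac{4 b}{7}$ ($o{\left(k,b \right)} = \left(\frac{-2 + b}{-3 - 4} + 6\right) 4 = \left(\frac{-2 + b}{-7} + 6\right) 4 = \left(- \frac{-2 + b}{7} + 6\right) 4 = \left(\left(\frac{2}{7} - \frac{b}{7}\right) + 6\right) 4 = \left(\frac{44}{7} - \frac{b}{7}\right) 4 = \frac{176}{7} - \frac{4 b}{7}$)
$\frac{-1308 + 3329}{3044 + o{\left(1 \cdot 5,M \right)}} = \frac{-1308 + 3329}{3044 + \left(\frac{176}{7} - - \frac{4}{7}\right)} = \frac{2021}{3044 + \left(\frac{176}{7} + \frac{4}{7}\right)} = \frac{2021}{3044 + \frac{180}{7}} = \frac{2021}{\frac{21488}{7}} = 2021 \cdot \frac{7}{21488} = \frac{14147}{21488}$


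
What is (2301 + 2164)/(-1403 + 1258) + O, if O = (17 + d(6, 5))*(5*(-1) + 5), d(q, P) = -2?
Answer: -893/29 ≈ -30.793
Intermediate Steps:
O = 0 (O = (17 - 2)*(5*(-1) + 5) = 15*(-5 + 5) = 15*0 = 0)
(2301 + 2164)/(-1403 + 1258) + O = (2301 + 2164)/(-1403 + 1258) + 0 = 4465/(-145) + 0 = 4465*(-1/145) + 0 = -893/29 + 0 = -893/29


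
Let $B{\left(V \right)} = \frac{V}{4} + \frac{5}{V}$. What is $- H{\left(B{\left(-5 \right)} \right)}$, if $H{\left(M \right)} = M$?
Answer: $\frac{9}{4} \approx 2.25$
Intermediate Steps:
$B{\left(V \right)} = \frac{5}{V} + \frac{V}{4}$ ($B{\left(V \right)} = V \frac{1}{4} + \frac{5}{V} = \frac{V}{4} + \frac{5}{V} = \frac{5}{V} + \frac{V}{4}$)
$- H{\left(B{\left(-5 \right)} \right)} = - (\frac{5}{-5} + \frac{1}{4} \left(-5\right)) = - (5 \left(- \frac{1}{5}\right) - \frac{5}{4}) = - (-1 - \frac{5}{4}) = \left(-1\right) \left(- \frac{9}{4}\right) = \frac{9}{4}$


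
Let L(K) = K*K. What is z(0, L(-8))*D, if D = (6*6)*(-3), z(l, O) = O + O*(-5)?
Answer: 27648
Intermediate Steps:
L(K) = K²
z(l, O) = -4*O (z(l, O) = O - 5*O = -4*O)
D = -108 (D = 36*(-3) = -108)
z(0, L(-8))*D = -4*(-8)²*(-108) = -4*64*(-108) = -256*(-108) = 27648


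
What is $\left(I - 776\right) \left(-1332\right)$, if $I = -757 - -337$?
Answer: $1593072$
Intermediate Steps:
$I = -420$ ($I = -757 + 337 = -420$)
$\left(I - 776\right) \left(-1332\right) = \left(-420 - 776\right) \left(-1332\right) = \left(-1196\right) \left(-1332\right) = 1593072$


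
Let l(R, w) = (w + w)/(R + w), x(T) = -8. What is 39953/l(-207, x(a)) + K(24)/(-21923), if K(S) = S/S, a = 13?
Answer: 188316268069/350768 ≈ 5.3687e+5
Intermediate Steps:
l(R, w) = 2*w/(R + w) (l(R, w) = (2*w)/(R + w) = 2*w/(R + w))
K(S) = 1
39953/l(-207, x(a)) + K(24)/(-21923) = 39953/((2*(-8)/(-207 - 8))) + 1/(-21923) = 39953/((2*(-8)/(-215))) + 1*(-1/21923) = 39953/((2*(-8)*(-1/215))) - 1/21923 = 39953/(16/215) - 1/21923 = 39953*(215/16) - 1/21923 = 8589895/16 - 1/21923 = 188316268069/350768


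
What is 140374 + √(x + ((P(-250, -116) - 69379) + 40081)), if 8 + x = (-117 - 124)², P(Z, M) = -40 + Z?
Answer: 140374 + 3*√3165 ≈ 1.4054e+5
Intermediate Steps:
x = 58073 (x = -8 + (-117 - 124)² = -8 + (-241)² = -8 + 58081 = 58073)
140374 + √(x + ((P(-250, -116) - 69379) + 40081)) = 140374 + √(58073 + (((-40 - 250) - 69379) + 40081)) = 140374 + √(58073 + ((-290 - 69379) + 40081)) = 140374 + √(58073 + (-69669 + 40081)) = 140374 + √(58073 - 29588) = 140374 + √28485 = 140374 + 3*√3165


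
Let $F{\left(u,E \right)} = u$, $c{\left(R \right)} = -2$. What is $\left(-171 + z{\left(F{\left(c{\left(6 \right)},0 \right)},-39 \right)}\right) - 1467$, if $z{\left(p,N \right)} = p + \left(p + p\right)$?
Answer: $-1644$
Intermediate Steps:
$z{\left(p,N \right)} = 3 p$ ($z{\left(p,N \right)} = p + 2 p = 3 p$)
$\left(-171 + z{\left(F{\left(c{\left(6 \right)},0 \right)},-39 \right)}\right) - 1467 = \left(-171 + 3 \left(-2\right)\right) - 1467 = \left(-171 - 6\right) - 1467 = -177 - 1467 = -1644$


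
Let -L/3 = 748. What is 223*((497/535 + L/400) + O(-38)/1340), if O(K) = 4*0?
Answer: -11169401/10700 ≈ -1043.9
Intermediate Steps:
L = -2244 (L = -3*748 = -2244)
O(K) = 0
223*((497/535 + L/400) + O(-38)/1340) = 223*((497/535 - 2244/400) + 0/1340) = 223*((497*(1/535) - 2244*1/400) + 0*(1/1340)) = 223*((497/535 - 561/100) + 0) = 223*(-50087/10700 + 0) = 223*(-50087/10700) = -11169401/10700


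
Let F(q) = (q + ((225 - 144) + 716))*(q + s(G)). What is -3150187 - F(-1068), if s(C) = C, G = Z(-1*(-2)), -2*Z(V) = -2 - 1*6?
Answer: -3438531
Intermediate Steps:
Z(V) = 4 (Z(V) = -(-2 - 1*6)/2 = -(-2 - 6)/2 = -½*(-8) = 4)
G = 4
F(q) = (4 + q)*(797 + q) (F(q) = (q + ((225 - 144) + 716))*(q + 4) = (q + (81 + 716))*(4 + q) = (q + 797)*(4 + q) = (797 + q)*(4 + q) = (4 + q)*(797 + q))
-3150187 - F(-1068) = -3150187 - (3188 + (-1068)² + 801*(-1068)) = -3150187 - (3188 + 1140624 - 855468) = -3150187 - 1*288344 = -3150187 - 288344 = -3438531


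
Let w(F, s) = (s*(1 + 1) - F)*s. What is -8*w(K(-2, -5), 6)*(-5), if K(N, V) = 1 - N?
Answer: 2160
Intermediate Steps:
w(F, s) = s*(-F + 2*s) (w(F, s) = (s*2 - F)*s = (2*s - F)*s = (-F + 2*s)*s = s*(-F + 2*s))
-8*w(K(-2, -5), 6)*(-5) = -8*(6*(-(1 - 1*(-2)) + 2*6))*(-5) = -8*(6*(-(1 + 2) + 12))*(-5) = -8*(6*(-1*3 + 12))*(-5) = -8*(6*(-3 + 12))*(-5) = -8*(6*9)*(-5) = -8*54*(-5) = -432*(-5) = -1*(-2160) = 2160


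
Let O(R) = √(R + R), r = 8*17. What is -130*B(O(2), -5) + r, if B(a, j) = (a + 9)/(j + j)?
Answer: 279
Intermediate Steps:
r = 136
O(R) = √2*√R (O(R) = √(2*R) = √2*√R)
B(a, j) = (9 + a)/(2*j) (B(a, j) = (9 + a)/((2*j)) = (9 + a)*(1/(2*j)) = (9 + a)/(2*j))
-130*B(O(2), -5) + r = -65*(9 + √2*√2)/(-5) + 136 = -65*(-1)*(9 + 2)/5 + 136 = -65*(-1)*11/5 + 136 = -130*(-11/10) + 136 = 143 + 136 = 279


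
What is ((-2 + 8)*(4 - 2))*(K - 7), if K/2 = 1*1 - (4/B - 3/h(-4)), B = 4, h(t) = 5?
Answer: -348/5 ≈ -69.600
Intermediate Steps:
K = 6/5 (K = 2*(1*1 - (4/4 - 3/5)) = 2*(1 - (4*(¼) - 3*⅕)) = 2*(1 - (1 - ⅗)) = 2*(1 - 1*⅖) = 2*(1 - ⅖) = 2*(⅗) = 6/5 ≈ 1.2000)
((-2 + 8)*(4 - 2))*(K - 7) = ((-2 + 8)*(4 - 2))*(6/5 - 7) = (6*2)*(-29/5) = 12*(-29/5) = -348/5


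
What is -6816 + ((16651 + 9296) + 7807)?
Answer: 26938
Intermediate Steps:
-6816 + ((16651 + 9296) + 7807) = -6816 + (25947 + 7807) = -6816 + 33754 = 26938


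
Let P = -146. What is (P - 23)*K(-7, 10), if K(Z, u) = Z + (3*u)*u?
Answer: -49517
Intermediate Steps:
K(Z, u) = Z + 3*u**2
(P - 23)*K(-7, 10) = (-146 - 23)*(-7 + 3*10**2) = -169*(-7 + 3*100) = -169*(-7 + 300) = -169*293 = -49517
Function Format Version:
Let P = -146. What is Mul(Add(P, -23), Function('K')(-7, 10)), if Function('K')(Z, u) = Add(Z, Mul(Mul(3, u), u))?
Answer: -49517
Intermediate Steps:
Function('K')(Z, u) = Add(Z, Mul(3, Pow(u, 2)))
Mul(Add(P, -23), Function('K')(-7, 10)) = Mul(Add(-146, -23), Add(-7, Mul(3, Pow(10, 2)))) = Mul(-169, Add(-7, Mul(3, 100))) = Mul(-169, Add(-7, 300)) = Mul(-169, 293) = -49517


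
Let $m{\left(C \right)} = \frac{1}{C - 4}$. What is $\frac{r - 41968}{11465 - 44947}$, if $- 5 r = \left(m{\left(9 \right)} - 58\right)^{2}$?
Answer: $\frac{5329521}{4185250} \approx 1.2734$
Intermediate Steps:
$m{\left(C \right)} = \frac{1}{-4 + C}$
$r = - \frac{83521}{125}$ ($r = - \frac{\left(\frac{1}{-4 + 9} - 58\right)^{2}}{5} = - \frac{\left(\frac{1}{5} - 58\right)^{2}}{5} = - \frac{\left(- \frac{289}{5}\right)^{2}}{5} = \left(- \frac{1}{5}\right) \frac{83521}{25} = - \frac{83521}{125} \approx -668.17$)
$\frac{r - 41968}{11465 - 44947} = \frac{- \frac{83521}{125} - 41968}{11465 - 44947} = - \frac{5329521}{125 \left(-33482\right)} = \left(- \frac{5329521}{125}\right) \left(- \frac{1}{33482}\right) = \frac{5329521}{4185250}$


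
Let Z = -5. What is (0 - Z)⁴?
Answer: 625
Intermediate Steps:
(0 - Z)⁴ = (0 - 1*(-5))⁴ = (0 + 5)⁴ = 5⁴ = 625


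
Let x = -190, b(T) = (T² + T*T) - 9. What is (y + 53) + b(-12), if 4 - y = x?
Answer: 526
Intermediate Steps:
b(T) = -9 + 2*T² (b(T) = (T² + T²) - 9 = 2*T² - 9 = -9 + 2*T²)
y = 194 (y = 4 - 1*(-190) = 4 + 190 = 194)
(y + 53) + b(-12) = (194 + 53) + (-9 + 2*(-12)²) = 247 + (-9 + 2*144) = 247 + (-9 + 288) = 247 + 279 = 526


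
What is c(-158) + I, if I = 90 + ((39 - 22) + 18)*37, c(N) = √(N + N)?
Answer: 1385 + 2*I*√79 ≈ 1385.0 + 17.776*I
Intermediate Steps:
c(N) = √2*√N (c(N) = √(2*N) = √2*√N)
I = 1385 (I = 90 + (17 + 18)*37 = 90 + 35*37 = 90 + 1295 = 1385)
c(-158) + I = √2*√(-158) + 1385 = √2*(I*√158) + 1385 = 2*I*√79 + 1385 = 1385 + 2*I*√79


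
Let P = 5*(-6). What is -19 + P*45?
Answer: -1369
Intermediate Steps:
P = -30
-19 + P*45 = -19 - 30*45 = -19 - 1350 = -1369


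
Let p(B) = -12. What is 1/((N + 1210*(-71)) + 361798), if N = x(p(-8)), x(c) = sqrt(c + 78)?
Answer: 137944/38057094239 - sqrt(66)/76114188478 ≈ 3.6246e-6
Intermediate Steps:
x(c) = sqrt(78 + c)
N = sqrt(66) (N = sqrt(78 - 12) = sqrt(66) ≈ 8.1240)
1/((N + 1210*(-71)) + 361798) = 1/((sqrt(66) + 1210*(-71)) + 361798) = 1/((sqrt(66) - 85910) + 361798) = 1/((-85910 + sqrt(66)) + 361798) = 1/(275888 + sqrt(66))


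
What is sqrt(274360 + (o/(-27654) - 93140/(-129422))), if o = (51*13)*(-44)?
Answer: 2*sqrt(50425229108899177447)/27113909 ≈ 523.80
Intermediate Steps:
o = -29172 (o = 663*(-44) = -29172)
sqrt(274360 + (o/(-27654) - 93140/(-129422))) = sqrt(274360 + (-29172/(-27654) - 93140/(-129422))) = sqrt(274360 + (-29172*(-1/27654) - 93140*(-1/129422))) = sqrt(274360 + (442/419 + 46570/64711)) = sqrt(274360 + 48115092/27113909) = sqrt(7439020188332/27113909) = 2*sqrt(50425229108899177447)/27113909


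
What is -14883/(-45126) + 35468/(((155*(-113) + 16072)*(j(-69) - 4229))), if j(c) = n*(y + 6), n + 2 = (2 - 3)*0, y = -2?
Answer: 10288339669/30655550874 ≈ 0.33561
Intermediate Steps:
n = -2 (n = -2 + (2 - 3)*0 = -2 - 1*0 = -2 + 0 = -2)
j(c) = -8 (j(c) = -2*(-2 + 6) = -2*4 = -8)
-14883/(-45126) + 35468/(((155*(-113) + 16072)*(j(-69) - 4229))) = -14883/(-45126) + 35468/(((155*(-113) + 16072)*(-8 - 4229))) = -14883*(-1/45126) + 35468/(((-17515 + 16072)*(-4237))) = 4961/15042 + 35468/((-1443*(-4237))) = 4961/15042 + 35468/6113991 = 10288339669/30655550874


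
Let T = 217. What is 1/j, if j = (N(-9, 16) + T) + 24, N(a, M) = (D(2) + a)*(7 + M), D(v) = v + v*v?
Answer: 1/172 ≈ 0.0058140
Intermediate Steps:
D(v) = v + v**2
N(a, M) = (6 + a)*(7 + M) (N(a, M) = (2*(1 + 2) + a)*(7 + M) = (2*3 + a)*(7 + M) = (6 + a)*(7 + M))
j = 172 (j = ((42 + 6*16 + 7*(-9) + 16*(-9)) + 217) + 24 = ((42 + 96 - 63 - 144) + 217) + 24 = (-69 + 217) + 24 = 148 + 24 = 172)
1/j = 1/172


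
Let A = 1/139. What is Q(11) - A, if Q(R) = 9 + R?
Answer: 2779/139 ≈ 19.993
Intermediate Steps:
A = 1/139 ≈ 0.0071942
Q(11) - A = (9 + 11) - 1*1/139 = 20 - 1/139 = 2779/139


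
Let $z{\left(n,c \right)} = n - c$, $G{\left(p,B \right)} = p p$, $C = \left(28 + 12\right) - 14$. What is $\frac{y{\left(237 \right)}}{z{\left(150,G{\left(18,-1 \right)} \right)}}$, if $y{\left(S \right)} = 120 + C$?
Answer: $- \frac{73}{87} \approx -0.83908$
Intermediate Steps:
$C = 26$ ($C = 40 - 14 = 26$)
$G{\left(p,B \right)} = p^{2}$
$y{\left(S \right)} = 146$ ($y{\left(S \right)} = 120 + 26 = 146$)
$\frac{y{\left(237 \right)}}{z{\left(150,G{\left(18,-1 \right)} \right)}} = \frac{146}{150 - 18^{2}} = \frac{146}{150 - 324} = \frac{146}{-174} = 146 \left(- \frac{1}{174}\right) = - \frac{73}{87}$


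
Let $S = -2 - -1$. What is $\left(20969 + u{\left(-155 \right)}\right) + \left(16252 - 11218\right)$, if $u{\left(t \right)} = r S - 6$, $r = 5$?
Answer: $25992$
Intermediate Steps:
$S = -1$ ($S = -2 + 1 = -1$)
$u{\left(t \right)} = -11$ ($u{\left(t \right)} = 5 \left(-1\right) - 6 = -5 - 6 = -11$)
$\left(20969 + u{\left(-155 \right)}\right) + \left(16252 - 11218\right) = \left(20969 - 11\right) + \left(16252 - 11218\right) = 20958 + \left(16252 - 11218\right) = 20958 + 5034 = 25992$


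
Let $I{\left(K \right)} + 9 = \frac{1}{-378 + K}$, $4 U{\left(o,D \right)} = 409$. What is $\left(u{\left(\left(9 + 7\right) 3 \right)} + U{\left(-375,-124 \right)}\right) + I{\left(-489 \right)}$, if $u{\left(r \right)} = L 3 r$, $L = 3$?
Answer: $\frac{1821563}{3468} \approx 525.25$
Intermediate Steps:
$U{\left(o,D \right)} = \frac{409}{4}$ ($U{\left(o,D \right)} = \frac{1}{4} \cdot 409 = \frac{409}{4}$)
$u{\left(r \right)} = 9 r$ ($u{\left(r \right)} = 3 \cdot 3 r = 9 r$)
$I{\left(K \right)} = -9 + \frac{1}{-378 + K}$
$\left(u{\left(\left(9 + 7\right) 3 \right)} + U{\left(-375,-124 \right)}\right) + I{\left(-489 \right)} = \left(9 \left(9 + 7\right) 3 + \frac{409}{4}\right) + \frac{3403 - -4401}{-378 - 489} = \left(9 \cdot 16 \cdot 3 + \frac{409}{4}\right) + \frac{3403 + 4401}{-867} = \left(9 \cdot 48 + \frac{409}{4}\right) - \frac{7804}{867} = \left(432 + \frac{409}{4}\right) - \frac{7804}{867} = \frac{2137}{4} - \frac{7804}{867} = \frac{1821563}{3468}$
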